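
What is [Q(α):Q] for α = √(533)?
[Q(α):Q] = 2

[Q(α):Q] equals the degree of the minimal polynomial of α. Here α^2 = 533 and x^2 - 533 is irreducible (d = 533 is squarefree, ≠ 1, hence not a square), so deg(m_α) = 2. Thus [Q(α):Q] = 2.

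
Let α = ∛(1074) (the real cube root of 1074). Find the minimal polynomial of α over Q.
m_α(x) = x^3 - 1074

α satisfies α^3 = 1074, so x^3 - 1074 annihilates α. By the rational root test, a rational root p/q (in lowest terms) of x^3 - 1074 would satisfy p^3 = 1074 q^3, forcing q = 1 and p^3 = 1074; but 1074 is not a perfect cube, contradiction. A monic cubic over Q with no rational root is irreducible (any nontrivial factorization would include a linear factor). Hence x^3 - 1074 is the minimal polynomial of α, and in particular [Q(α):Q] = 3.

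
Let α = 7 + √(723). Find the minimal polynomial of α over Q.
m_α(x) = x^2 - 14x - 674

From α - 7 = √(723), squaring gives (α - 7)^2 = 723, i.e. α^2 - 14α + 49 = 723, so α^2 - 14α - 674 = 0. The discriminant of x^2 - 14x - 674 is (-14)^2 - 4·(-674) = 196 + 2696 = 2892, and 4·(723) is not a perfect square in Q since 723 is squarefree and ≠ 1. Hence x^2 - 14x - 674 is irreducible over Q and is the minimal polynomial of α.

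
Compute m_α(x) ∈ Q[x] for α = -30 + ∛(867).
m_α(x) = x^3 + 90x^2 + 2700x + 26133

Set β = α + 30 = ∛(867), so β^3 = 867. Then (α + 30)^3 - 867 = 0, i.e. α is a root of g(x) = (x + 30)^3 - 867 = x^3 + 90x^2 + 2700x + 26133. Since g(x) = h(x + 30) where h(x) = x^3 - 867, and h is irreducible over Q (because 867 is not a perfect cube, so h has no rational root, and a monic cubic with no rational root is irreducible), g is also irreducible (irreducibility is preserved under the substitution x → x + 30). Hence m_α(x) = x^3 + 90x^2 + 2700x + 26133.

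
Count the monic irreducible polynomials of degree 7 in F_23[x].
There are 486403632 monic irreducible polynomials of degree 7 over F_23

Each element of F_{23^7} that lies in no proper subfield is a root of exactly one monic irreducible of degree 7 over F_23, and each such polynomial has 7 distinct roots in F_{23^7}. By Möbius inversion the count is N_23(7) = (1/7) Σ_{d|7} μ(7/d) · 23^d = (1/7)(μ(7)·23^1 + μ(1)·23^7) = 3404825424/7 = 486403632.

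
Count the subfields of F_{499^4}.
F_{499^4} has 3 subfields

The subfields of F_{p^n} are exactly the fields F_{p^d} for d | n (each is the fixed field of the unique index-d subgroup of Gal(F_{p^n}/F_p) ≅ Z/nZ). The divisors of n = 4 are {1, 2, 4}, giving 3 subfields: F_{499^1}, F_{499^2}, F_{499^4}.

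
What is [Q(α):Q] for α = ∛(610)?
[Q(α):Q] = 3

The minimal polynomial of α is x^3 - 610, irreducible over Q since 610 is not a perfect cube (so x^3 - 610 has no rational root). Hence [Q(α):Q] = deg(m_α) = 3.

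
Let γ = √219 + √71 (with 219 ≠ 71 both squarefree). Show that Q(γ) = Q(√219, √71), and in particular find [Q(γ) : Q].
[Q(γ) : Q] = 4 (equivalently, Q(γ) = Q(√219, √71))

Obviously Q(γ) ⊆ Q(√219, √71), and [Q(√219, √71):Q] = 4 (since 219, 71 are distinct squarefree integers > 1 with 15549 not a perfect square). To show equality we compute the minimal polynomial of γ. From γ = √219 + √71: γ^2 = 219 + 2√(15549) + 71 = 290 + 2√(15549), so γ^2 - 290 = 2√(15549); squaring, (γ^2 - 290)^2 = 4·15549, i.e. γ^4 - 580γ^2 + 84100 - 62196 = 0, i.e. γ^4 - 580γ^2 + 21904 = 0. So γ is a root of x^4 - 580x^2 + 21904. This polynomial is irreducible over Q: it has no rational root (each ±√219 ± √71 is irrational), and any factorization into two quadratics over Q would force √(15549) ∈ Q (pairing opposite roots) or √219, √71 ∈ Q (other pairings), all impossible. Hence [Q(γ):Q] = 4 = [Q(√219, √71):Q], so Q(γ) = Q(√219, √71).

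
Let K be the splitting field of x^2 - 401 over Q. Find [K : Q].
[K : Q] = 2

f(x) = x^2 - 401 factors as (x - √401)(x + √401). The splitting field is K = Q(√401). Since 401 is squarefree and > 1, it is not a perfect square, so x^2 - 401 is irreducible over Q and [Q(√401) : Q] = 2. Hence [K : Q] = 2.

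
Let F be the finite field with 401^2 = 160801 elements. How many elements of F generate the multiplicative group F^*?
There are φ(160800) = 42240 primitive elements

F_q^* is cyclic of order q - 1 = 160800. A cyclic group of order m has exactly φ(m) generators. Here m = 160800 = 2^5 · 3 · 5^2 · 67, so the number of primitive elements is φ(160800) = 42240.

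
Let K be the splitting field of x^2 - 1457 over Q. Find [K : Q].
[K : Q] = 2

f(x) = x^2 - 1457 factors as (x - √1457)(x + √1457). The splitting field is K = Q(√1457). Since 1457 is squarefree and > 1, it is not a perfect square, so x^2 - 1457 is irreducible over Q and [Q(√1457) : Q] = 2. Hence [K : Q] = 2.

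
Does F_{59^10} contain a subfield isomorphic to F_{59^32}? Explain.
No: F_{59^32} is not a subfield of F_{59^10}

F_{p^m} embeds in F_{p^n} iff m | n. Here 32 ∤ 10 (since 10 = 0·32 + 10 with remainder 10 ≠ 0), so F_{59^32} is not a subfield of F_{59^10}. Equivalently: if it were, the tower law would give 32 = [F_{59^32}:F_59] dividing [F_{59^10}:F_59] = 10, contradiction.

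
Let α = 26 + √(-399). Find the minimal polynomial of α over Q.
m_α(x) = x^2 - 52x + 1075

From α - 26 = √(-399), squaring gives (α - 26)^2 = -399, i.e. α^2 - 52α + 676 = -399, so α^2 - 52α + 1075 = 0. The discriminant of x^2 - 52x + 1075 is (-52)^2 - 4·(1075) = 2704 - 4300 = -1596, and 4·(-399) is not a perfect square in Q since -399 is squarefree and ≠ 1. Hence x^2 - 52x + 1075 is irreducible over Q and is the minimal polynomial of α.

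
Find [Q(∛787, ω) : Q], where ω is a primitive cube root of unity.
[Q(∛787, ω) : Q] = 6

[Q(∛787):Q] = 3 (min poly x^3 - 787, irreducible since 787 is not a perfect cube). [Q(ω):Q] = 2 (min poly x^2 + x + 1). Since Q(∛787) ⊂ R and ω ∉ R, we have ω ∉ Q(∛787), so x^2 + x + 1 remains irreducible over Q(∛787) and [Q(∛787, ω) : Q(∛787)] = 2. By the tower law, [Q(∛787, ω) : Q] = 3 · 2 = 6. (In fact Q(∛787, ω) is the splitting field of x^3 - 787 over Q.)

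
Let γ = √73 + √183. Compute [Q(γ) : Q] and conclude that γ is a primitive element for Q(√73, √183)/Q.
[Q(γ) : Q] = 4 (equivalently, Q(γ) = Q(√73, √183))

Obviously Q(γ) ⊆ Q(√73, √183), and [Q(√73, √183):Q] = 4 (since 73, 183 are distinct squarefree integers > 1 with 13359 not a perfect square). To show equality we compute the minimal polynomial of γ. From γ = √73 + √183: γ^2 = 73 + 2√(13359) + 183 = 256 + 2√(13359), so γ^2 - 256 = 2√(13359); squaring, (γ^2 - 256)^2 = 4·13359, i.e. γ^4 - 512γ^2 + 65536 - 53436 = 0, i.e. γ^4 - 512γ^2 + 12100 = 0. So γ is a root of x^4 - 512x^2 + 12100. This polynomial is irreducible over Q: it has no rational root (each ±√73 ± √183 is irrational), and any factorization into two quadratics over Q would force √(13359) ∈ Q (pairing opposite roots) or √73, √183 ∈ Q (other pairings), all impossible. Hence [Q(γ):Q] = 4 = [Q(√73, √183):Q], so Q(γ) = Q(√73, √183).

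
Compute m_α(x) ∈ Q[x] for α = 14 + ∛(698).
m_α(x) = x^3 - 42x^2 + 588x - 3442

Set β = α - 14 = ∛(698), so β^3 = 698. Then (α - 14)^3 - 698 = 0, i.e. α is a root of g(x) = (x - 14)^3 - 698 = x^3 - 42x^2 + 588x - 3442. Since g(x) = h(x - 14) where h(x) = x^3 - 698, and h is irreducible over Q (because 698 is not a perfect cube, so h has no rational root, and a monic cubic with no rational root is irreducible), g is also irreducible (irreducibility is preserved under the substitution x → x - 14). Hence m_α(x) = x^3 - 42x^2 + 588x - 3442.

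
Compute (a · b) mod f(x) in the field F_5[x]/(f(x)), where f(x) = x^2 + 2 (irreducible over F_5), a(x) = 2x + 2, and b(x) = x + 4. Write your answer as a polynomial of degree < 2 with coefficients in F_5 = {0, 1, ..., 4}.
a · b ≡ 4 (mod f(x))

Multiply in F_5[x]: a(x)·b(x) = (2x + 2)·(x + 4) = 2x^2 + 3. This has degree ≥ 2, so divide by f(x) over F_5: 2x^2 + 3 = (2)·(x^2 + 2) + (4). Hence a·b ≡ 4 (mod f). (F_5[x]/(f) is a field with 5^2 = 25 elements since f is irreducible of degree 2.)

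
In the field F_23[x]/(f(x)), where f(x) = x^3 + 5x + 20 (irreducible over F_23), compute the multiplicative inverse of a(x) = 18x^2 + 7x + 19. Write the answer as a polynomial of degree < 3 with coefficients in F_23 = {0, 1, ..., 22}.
a(x)^(-1) ≡ 10x^2 + 4x + 20 (mod f(x))

Since f is irreducible over F_23, F_23[x]/(f) is a field and a(x) ≠ 0 has an inverse. Apply the extended Euclidean algorithm to f(x) and a(x) in F_23[x]: f(x) = (9x + 8)·a(x) + (8x + 6);  a(x) = (8x + 15)·(8x + 6) + (21). The last nonzero remainder is the constant 21 = gcd(f, a) in F_23. Back-substituting through the division chain expresses 21 = s(x)·a(x) + t(x)·f(x) with s(x) ≡ 3x^2 + 15x + 6 (mod f), so (3x^2 + 15x + 6)·a(x) ≡ 21 (mod f). Multiplying by 21^(-1) ≡ 11 in F_23 gives a(x)^(-1) ≡ 11·(3x^2 + 15x + 6) ≡ 10x^2 + 4x + 20 (mod f). Check: (18x^2 + 7x + 19)·(10x^2 + 4x + 20) = 19x^4 + 4x^3 + 3x^2 + 9x + 12 ≡ 1 (mod x^3 + 5x + 20).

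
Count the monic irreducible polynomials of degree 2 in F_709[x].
There are 250986 monic irreducible polynomials of degree 2 over F_709

Each element of F_{709^2} that lies in no proper subfield is a root of exactly one monic irreducible of degree 2 over F_709, and each such polynomial has 2 distinct roots in F_{709^2}. By Möbius inversion the count is N_709(2) = (1/2) Σ_{d|2} μ(2/d) · 709^d = (1/2)(μ(2)·709^1 + μ(1)·709^2) = 501972/2 = 250986.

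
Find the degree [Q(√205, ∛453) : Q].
[Q(√205, ∛453) : Q] = 6

Let L = Q(√205, ∛453). Since Q(√205) ⊂ L and [Q(√205):Q] = 2, the tower law gives 2 | [L:Q]. Likewise Q(∛453) ⊂ L with [Q(∛453):Q] = 3 (because 453 is not a perfect cube), so 3 | [L:Q]. As gcd(2,3) = 1, [L:Q] is divisible by 6. Conversely L is generated over Q by √205 and ∛453, so [L:Q] ≤ 2·3 = 6. Therefore [Q(√205, ∛453) : Q] = 6.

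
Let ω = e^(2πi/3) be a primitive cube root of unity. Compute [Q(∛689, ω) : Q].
[Q(∛689, ω) : Q] = 6

[Q(∛689):Q] = 3 (min poly x^3 - 689, irreducible since 689 is not a perfect cube). [Q(ω):Q] = 2 (min poly x^2 + x + 1). Since Q(∛689) ⊂ R and ω ∉ R, we have ω ∉ Q(∛689), so x^2 + x + 1 remains irreducible over Q(∛689) and [Q(∛689, ω) : Q(∛689)] = 2. By the tower law, [Q(∛689, ω) : Q] = 3 · 2 = 6. (In fact Q(∛689, ω) is the splitting field of x^3 - 689 over Q.)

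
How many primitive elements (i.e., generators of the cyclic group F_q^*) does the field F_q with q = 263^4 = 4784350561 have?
There are φ(4784350560) = 1150822400 primitive elements

F_q^* is cyclic of order q - 1 = 4784350560. A cyclic group of order m has exactly φ(m) generators. Here m = 4784350560 = 2^5 · 3 · 5 · 11 · 131 · 6917, so the number of primitive elements is φ(4784350560) = 1150822400.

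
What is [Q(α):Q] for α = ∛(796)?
[Q(α):Q] = 3

The minimal polynomial of α is x^3 - 796, irreducible over Q since 796 is not a perfect cube (so x^3 - 796 has no rational root). Hence [Q(α):Q] = deg(m_α) = 3.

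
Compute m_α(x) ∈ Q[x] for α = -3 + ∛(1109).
m_α(x) = x^3 + 9x^2 + 27x - 1082

Set β = α + 3 = ∛(1109), so β^3 = 1109. Then (α + 3)^3 - 1109 = 0, i.e. α is a root of g(x) = (x + 3)^3 - 1109 = x^3 + 9x^2 + 27x - 1082. Since g(x) = h(x + 3) where h(x) = x^3 - 1109, and h is irreducible over Q (because 1109 is not a perfect cube, so h has no rational root, and a monic cubic with no rational root is irreducible), g is also irreducible (irreducibility is preserved under the substitution x → x + 3). Hence m_α(x) = x^3 + 9x^2 + 27x - 1082.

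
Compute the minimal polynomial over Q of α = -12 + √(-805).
m_α(x) = x^2 + 24x + 949

From α + 12 = √(-805), squaring gives (α + 12)^2 = -805, i.e. α^2 + 24α + 144 = -805, so α^2 + 24α + 949 = 0. The discriminant of x^2 + 24x + 949 is (24)^2 - 4·(949) = 576 - 3796 = -3220, and 4·(-805) is not a perfect square in Q since -805 is squarefree and ≠ 1. Hence x^2 + 24x + 949 is irreducible over Q and is the minimal polynomial of α.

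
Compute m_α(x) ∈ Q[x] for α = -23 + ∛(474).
m_α(x) = x^3 + 69x^2 + 1587x + 11693

Set β = α + 23 = ∛(474), so β^3 = 474. Then (α + 23)^3 - 474 = 0, i.e. α is a root of g(x) = (x + 23)^3 - 474 = x^3 + 69x^2 + 1587x + 11693. Since g(x) = h(x + 23) where h(x) = x^3 - 474, and h is irreducible over Q (because 474 is not a perfect cube, so h has no rational root, and a monic cubic with no rational root is irreducible), g is also irreducible (irreducibility is preserved under the substitution x → x + 23). Hence m_α(x) = x^3 + 69x^2 + 1587x + 11693.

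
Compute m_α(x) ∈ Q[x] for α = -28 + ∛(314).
m_α(x) = x^3 + 84x^2 + 2352x + 21638

Set β = α + 28 = ∛(314), so β^3 = 314. Then (α + 28)^3 - 314 = 0, i.e. α is a root of g(x) = (x + 28)^3 - 314 = x^3 + 84x^2 + 2352x + 21638. Since g(x) = h(x + 28) where h(x) = x^3 - 314, and h is irreducible over Q (because 314 is not a perfect cube, so h has no rational root, and a monic cubic with no rational root is irreducible), g is also irreducible (irreducibility is preserved under the substitution x → x + 28). Hence m_α(x) = x^3 + 84x^2 + 2352x + 21638.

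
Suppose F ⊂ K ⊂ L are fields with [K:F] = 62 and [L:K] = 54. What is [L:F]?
[L:F] = 3348

The tower law says that for any tower of field extensions F ⊂ K ⊂ L with finite degrees, [L:F] = [L:K] · [K:F]. Here this gives [L:F] = 54 · 62 = 3348.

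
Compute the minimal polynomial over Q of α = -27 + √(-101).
m_α(x) = x^2 + 54x + 830

From α + 27 = √(-101), squaring gives (α + 27)^2 = -101, i.e. α^2 + 54α + 729 = -101, so α^2 + 54α + 830 = 0. The discriminant of x^2 + 54x + 830 is (54)^2 - 4·(830) = 2916 - 3320 = -404, and 4·(-101) is not a perfect square in Q since -101 is squarefree and ≠ 1. Hence x^2 + 54x + 830 is irreducible over Q and is the minimal polynomial of α.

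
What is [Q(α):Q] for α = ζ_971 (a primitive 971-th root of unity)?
[Q(α):Q] = 970

The minimal polynomial of ζ_971 over Q is the 971-th cyclotomic polynomial Φ_971(x), which is irreducible over Q and has degree φ(971) = 970. Hence [Q(α):Q] = φ(971) = 970.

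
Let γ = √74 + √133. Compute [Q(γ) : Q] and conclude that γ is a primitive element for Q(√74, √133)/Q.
[Q(γ) : Q] = 4 (equivalently, Q(γ) = Q(√74, √133))

Obviously Q(γ) ⊆ Q(√74, √133), and [Q(√74, √133):Q] = 4 (since 74, 133 are distinct squarefree integers > 1 with 9842 not a perfect square). To show equality we compute the minimal polynomial of γ. From γ = √74 + √133: γ^2 = 74 + 2√(9842) + 133 = 207 + 2√(9842), so γ^2 - 207 = 2√(9842); squaring, (γ^2 - 207)^2 = 4·9842, i.e. γ^4 - 414γ^2 + 42849 - 39368 = 0, i.e. γ^4 - 414γ^2 + 3481 = 0. So γ is a root of x^4 - 414x^2 + 3481. This polynomial is irreducible over Q: it has no rational root (each ±√74 ± √133 is irrational), and any factorization into two quadratics over Q would force √(9842) ∈ Q (pairing opposite roots) or √74, √133 ∈ Q (other pairings), all impossible. Hence [Q(γ):Q] = 4 = [Q(√74, √133):Q], so Q(γ) = Q(√74, √133).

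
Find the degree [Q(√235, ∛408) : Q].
[Q(√235, ∛408) : Q] = 6

Let L = Q(√235, ∛408). Since Q(√235) ⊂ L and [Q(√235):Q] = 2, the tower law gives 2 | [L:Q]. Likewise Q(∛408) ⊂ L with [Q(∛408):Q] = 3 (because 408 is not a perfect cube), so 3 | [L:Q]. As gcd(2,3) = 1, [L:Q] is divisible by 6. Conversely L is generated over Q by √235 and ∛408, so [L:Q] ≤ 2·3 = 6. Therefore [Q(√235, ∛408) : Q] = 6.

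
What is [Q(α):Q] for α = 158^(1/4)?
[Q(α):Q] = 4

α is a root of x^4 - 158. By Eisenstein's criterion at the prime p = 2 (which divides the constant term 158 but p^2 = 4 does not, since 158 is squarefree), x^4 - 158 is irreducible over Q. Hence [Q(α):Q] = 4.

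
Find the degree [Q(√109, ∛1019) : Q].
[Q(√109, ∛1019) : Q] = 6

Let L = Q(√109, ∛1019). Since Q(√109) ⊂ L and [Q(√109):Q] = 2, the tower law gives 2 | [L:Q]. Likewise Q(∛1019) ⊂ L with [Q(∛1019):Q] = 3 (because 1019 is not a perfect cube), so 3 | [L:Q]. As gcd(2,3) = 1, [L:Q] is divisible by 6. Conversely L is generated over Q by √109 and ∛1019, so [L:Q] ≤ 2·3 = 6. Therefore [Q(√109, ∛1019) : Q] = 6.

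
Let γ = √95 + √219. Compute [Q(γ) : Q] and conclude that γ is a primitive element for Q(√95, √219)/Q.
[Q(γ) : Q] = 4 (equivalently, Q(γ) = Q(√95, √219))

Obviously Q(γ) ⊆ Q(√95, √219), and [Q(√95, √219):Q] = 4 (since 95, 219 are distinct squarefree integers > 1 with 20805 not a perfect square). To show equality we compute the minimal polynomial of γ. From γ = √95 + √219: γ^2 = 95 + 2√(20805) + 219 = 314 + 2√(20805), so γ^2 - 314 = 2√(20805); squaring, (γ^2 - 314)^2 = 4·20805, i.e. γ^4 - 628γ^2 + 98596 - 83220 = 0, i.e. γ^4 - 628γ^2 + 15376 = 0. So γ is a root of x^4 - 628x^2 + 15376. This polynomial is irreducible over Q: it has no rational root (each ±√95 ± √219 is irrational), and any factorization into two quadratics over Q would force √(20805) ∈ Q (pairing opposite roots) or √95, √219 ∈ Q (other pairings), all impossible. Hence [Q(γ):Q] = 4 = [Q(√95, √219):Q], so Q(γ) = Q(√95, √219).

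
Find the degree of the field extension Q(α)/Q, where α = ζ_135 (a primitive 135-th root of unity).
[Q(α):Q] = 72

The minimal polynomial of ζ_135 over Q is the 135-th cyclotomic polynomial Φ_135(x), which is irreducible over Q and has degree φ(135) = 72. Hence [Q(α):Q] = φ(135) = 72.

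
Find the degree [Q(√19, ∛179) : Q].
[Q(√19, ∛179) : Q] = 6

Let L = Q(√19, ∛179). Since Q(√19) ⊂ L and [Q(√19):Q] = 2, the tower law gives 2 | [L:Q]. Likewise Q(∛179) ⊂ L with [Q(∛179):Q] = 3 (because 179 is not a perfect cube), so 3 | [L:Q]. As gcd(2,3) = 1, [L:Q] is divisible by 6. Conversely L is generated over Q by √19 and ∛179, so [L:Q] ≤ 2·3 = 6. Therefore [Q(√19, ∛179) : Q] = 6.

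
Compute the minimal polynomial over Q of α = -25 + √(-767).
m_α(x) = x^2 + 50x + 1392

From α + 25 = √(-767), squaring gives (α + 25)^2 = -767, i.e. α^2 + 50α + 625 = -767, so α^2 + 50α + 1392 = 0. The discriminant of x^2 + 50x + 1392 is (50)^2 - 4·(1392) = 2500 - 5568 = -3068, and 4·(-767) is not a perfect square in Q since -767 is squarefree and ≠ 1. Hence x^2 + 50x + 1392 is irreducible over Q and is the minimal polynomial of α.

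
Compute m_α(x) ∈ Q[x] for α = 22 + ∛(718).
m_α(x) = x^3 - 66x^2 + 1452x - 11366

Set β = α - 22 = ∛(718), so β^3 = 718. Then (α - 22)^3 - 718 = 0, i.e. α is a root of g(x) = (x - 22)^3 - 718 = x^3 - 66x^2 + 1452x - 11366. Since g(x) = h(x - 22) where h(x) = x^3 - 718, and h is irreducible over Q (because 718 is not a perfect cube, so h has no rational root, and a monic cubic with no rational root is irreducible), g is also irreducible (irreducibility is preserved under the substitution x → x - 22). Hence m_α(x) = x^3 - 66x^2 + 1452x - 11366.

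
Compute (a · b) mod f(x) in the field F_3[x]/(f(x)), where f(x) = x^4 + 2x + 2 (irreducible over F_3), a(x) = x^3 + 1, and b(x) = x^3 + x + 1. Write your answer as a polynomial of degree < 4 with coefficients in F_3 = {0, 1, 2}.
a · b ≡ x^2 + 2x + 2 (mod f(x))

Multiply in F_3[x]: a(x)·b(x) = (x^3 + 1)·(x^3 + x + 1) = x^6 + x^4 + 2x^3 + x + 1. This has degree ≥ 4, so divide by f(x) over F_3: x^6 + x^4 + 2x^3 + x + 1 = (x^2 + 1)·(x^4 + 2x + 2) + (x^2 + 2x + 2). Hence a·b ≡ x^2 + 2x + 2 (mod f). (F_3[x]/(f) is a field with 3^4 = 81 elements since f is irreducible of degree 4.)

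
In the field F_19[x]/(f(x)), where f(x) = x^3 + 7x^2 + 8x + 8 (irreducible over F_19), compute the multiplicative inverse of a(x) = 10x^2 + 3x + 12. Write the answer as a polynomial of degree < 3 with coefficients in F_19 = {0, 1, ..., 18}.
a(x)^(-1) ≡ x^2 + 8x + 4 (mod f(x))

Since f is irreducible over F_19, F_19[x]/(f) is a field and a(x) ≠ 0 has an inverse. Apply the extended Euclidean algorithm to f(x) and a(x) in F_19[x]: f(x) = (2x + 2)·a(x) + (16x + 3);  a(x) = (3x + 2)·(16x + 3) + (6). The last nonzero remainder is the constant 6 = gcd(f, a) in F_19. Back-substituting through the division chain expresses 6 = s(x)·a(x) + t(x)·f(x) with s(x) ≡ 6x^2 + 10x + 5 (mod f), so (6x^2 + 10x + 5)·a(x) ≡ 6 (mod f). Multiplying by 6^(-1) ≡ 16 in F_19 gives a(x)^(-1) ≡ 16·(6x^2 + 10x + 5) ≡ x^2 + 8x + 4 (mod f). Check: (10x^2 + 3x + 12)·(x^2 + 8x + 4) = 10x^4 + 7x^3 + 13x + 10 ≡ 1 (mod x^3 + 7x^2 + 8x + 8).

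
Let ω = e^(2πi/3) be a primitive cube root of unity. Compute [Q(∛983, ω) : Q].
[Q(∛983, ω) : Q] = 6

[Q(∛983):Q] = 3 (min poly x^3 - 983, irreducible since 983 is not a perfect cube). [Q(ω):Q] = 2 (min poly x^2 + x + 1). Since Q(∛983) ⊂ R and ω ∉ R, we have ω ∉ Q(∛983), so x^2 + x + 1 remains irreducible over Q(∛983) and [Q(∛983, ω) : Q(∛983)] = 2. By the tower law, [Q(∛983, ω) : Q] = 3 · 2 = 6. (In fact Q(∛983, ω) is the splitting field of x^3 - 983 over Q.)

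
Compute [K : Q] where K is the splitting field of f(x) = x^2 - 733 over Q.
[K : Q] = 2

f(x) = x^2 - 733 factors as (x - √733)(x + √733). The splitting field is K = Q(√733). Since 733 is squarefree and > 1, it is not a perfect square, so x^2 - 733 is irreducible over Q and [Q(√733) : Q] = 2. Hence [K : Q] = 2.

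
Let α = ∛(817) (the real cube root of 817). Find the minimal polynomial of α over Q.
m_α(x) = x^3 - 817

α satisfies α^3 = 817, so x^3 - 817 annihilates α. By the rational root test, a rational root p/q (in lowest terms) of x^3 - 817 would satisfy p^3 = 817 q^3, forcing q = 1 and p^3 = 817; but 817 is not a perfect cube, contradiction. A monic cubic over Q with no rational root is irreducible (any nontrivial factorization would include a linear factor). Hence x^3 - 817 is the minimal polynomial of α, and in particular [Q(α):Q] = 3.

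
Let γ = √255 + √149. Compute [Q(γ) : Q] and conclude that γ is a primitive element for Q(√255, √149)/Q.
[Q(γ) : Q] = 4 (equivalently, Q(γ) = Q(√255, √149))

Obviously Q(γ) ⊆ Q(√255, √149), and [Q(√255, √149):Q] = 4 (since 255, 149 are distinct squarefree integers > 1 with 37995 not a perfect square). To show equality we compute the minimal polynomial of γ. From γ = √255 + √149: γ^2 = 255 + 2√(37995) + 149 = 404 + 2√(37995), so γ^2 - 404 = 2√(37995); squaring, (γ^2 - 404)^2 = 4·37995, i.e. γ^4 - 808γ^2 + 163216 - 151980 = 0, i.e. γ^4 - 808γ^2 + 11236 = 0. So γ is a root of x^4 - 808x^2 + 11236. This polynomial is irreducible over Q: it has no rational root (each ±√255 ± √149 is irrational), and any factorization into two quadratics over Q would force √(37995) ∈ Q (pairing opposite roots) or √255, √149 ∈ Q (other pairings), all impossible. Hence [Q(γ):Q] = 4 = [Q(√255, √149):Q], so Q(γ) = Q(√255, √149).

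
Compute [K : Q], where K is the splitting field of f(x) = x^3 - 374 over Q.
[K : Q] = 6

The roots of x^3 - 374 are ∛374, ω∛374, ω^2∛374 where ω = e^(2πi/3) is a primitive cube root of unity, so K = Q(∛374, ω). Now [Q(∛374):Q] = 3 (since 374 is not a perfect cube, x^3 - 374 is irreducible) and [Q(ω):Q] = 2. Both 2 and 3 divide [K:Q], and [K:Q] ≤ 3·2 = 6, so [K:Q] = 6. (Equivalently: Q(∛374) ⊂ R but ω ∉ R, so [K : Q(∛374)] = 2.)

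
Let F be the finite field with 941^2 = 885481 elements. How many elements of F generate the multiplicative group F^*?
There are φ(885480) = 229632 primitive elements

F_q^* is cyclic of order q - 1 = 885480. A cyclic group of order m has exactly φ(m) generators. Here m = 885480 = 2^3 · 3 · 5 · 47 · 157, so the number of primitive elements is φ(885480) = 229632.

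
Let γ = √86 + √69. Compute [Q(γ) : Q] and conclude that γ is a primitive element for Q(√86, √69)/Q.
[Q(γ) : Q] = 4 (equivalently, Q(γ) = Q(√86, √69))

Obviously Q(γ) ⊆ Q(√86, √69), and [Q(√86, √69):Q] = 4 (since 86, 69 are distinct squarefree integers > 1 with 5934 not a perfect square). To show equality we compute the minimal polynomial of γ. From γ = √86 + √69: γ^2 = 86 + 2√(5934) + 69 = 155 + 2√(5934), so γ^2 - 155 = 2√(5934); squaring, (γ^2 - 155)^2 = 4·5934, i.e. γ^4 - 310γ^2 + 24025 - 23736 = 0, i.e. γ^4 - 310γ^2 + 289 = 0. So γ is a root of x^4 - 310x^2 + 289. This polynomial is irreducible over Q: it has no rational root (each ±√86 ± √69 is irrational), and any factorization into two quadratics over Q would force √(5934) ∈ Q (pairing opposite roots) or √86, √69 ∈ Q (other pairings), all impossible. Hence [Q(γ):Q] = 4 = [Q(√86, √69):Q], so Q(γ) = Q(√86, √69).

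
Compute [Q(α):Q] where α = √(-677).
[Q(α):Q] = 2

[Q(α):Q] equals the degree of the minimal polynomial of α. Here α^2 = -677 and x^2 + 677 is irreducible (d = -677 is squarefree, ≠ 1, hence not a square), so deg(m_α) = 2. Thus [Q(α):Q] = 2.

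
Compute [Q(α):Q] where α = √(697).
[Q(α):Q] = 2

[Q(α):Q] equals the degree of the minimal polynomial of α. Here α^2 = 697 and x^2 - 697 is irreducible (d = 697 is squarefree, ≠ 1, hence not a square), so deg(m_α) = 2. Thus [Q(α):Q] = 2.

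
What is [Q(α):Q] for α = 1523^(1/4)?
[Q(α):Q] = 4

α is a root of x^4 - 1523. By Eisenstein's criterion at the prime p = 1523 (which divides the constant term 1523 but p^2 = 2319529 does not, since 1523 is squarefree), x^4 - 1523 is irreducible over Q. Hence [Q(α):Q] = 4.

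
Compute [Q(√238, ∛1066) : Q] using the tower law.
[Q(√238, ∛1066) : Q] = 6

Let L = Q(√238, ∛1066). Since Q(√238) ⊂ L and [Q(√238):Q] = 2, the tower law gives 2 | [L:Q]. Likewise Q(∛1066) ⊂ L with [Q(∛1066):Q] = 3 (because 1066 is not a perfect cube), so 3 | [L:Q]. As gcd(2,3) = 1, [L:Q] is divisible by 6. Conversely L is generated over Q by √238 and ∛1066, so [L:Q] ≤ 2·3 = 6. Therefore [Q(√238, ∛1066) : Q] = 6.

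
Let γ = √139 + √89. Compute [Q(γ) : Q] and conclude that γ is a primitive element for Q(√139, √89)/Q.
[Q(γ) : Q] = 4 (equivalently, Q(γ) = Q(√139, √89))

Obviously Q(γ) ⊆ Q(√139, √89), and [Q(√139, √89):Q] = 4 (since 139, 89 are distinct squarefree integers > 1 with 12371 not a perfect square). To show equality we compute the minimal polynomial of γ. From γ = √139 + √89: γ^2 = 139 + 2√(12371) + 89 = 228 + 2√(12371), so γ^2 - 228 = 2√(12371); squaring, (γ^2 - 228)^2 = 4·12371, i.e. γ^4 - 456γ^2 + 51984 - 49484 = 0, i.e. γ^4 - 456γ^2 + 2500 = 0. So γ is a root of x^4 - 456x^2 + 2500. This polynomial is irreducible over Q: it has no rational root (each ±√139 ± √89 is irrational), and any factorization into two quadratics over Q would force √(12371) ∈ Q (pairing opposite roots) or √139, √89 ∈ Q (other pairings), all impossible. Hence [Q(γ):Q] = 4 = [Q(√139, √89):Q], so Q(γ) = Q(√139, √89).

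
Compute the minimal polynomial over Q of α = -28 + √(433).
m_α(x) = x^2 + 56x + 351

From α + 28 = √(433), squaring gives (α + 28)^2 = 433, i.e. α^2 + 56α + 784 = 433, so α^2 + 56α + 351 = 0. The discriminant of x^2 + 56x + 351 is (56)^2 - 4·(351) = 3136 - 1404 = 1732, and 4·(433) is not a perfect square in Q since 433 is squarefree and ≠ 1. Hence x^2 + 56x + 351 is irreducible over Q and is the minimal polynomial of α.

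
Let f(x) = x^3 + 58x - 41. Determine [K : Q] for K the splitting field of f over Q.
[K : Q] = 6

By the rational root test, any rational root of the monic integer polynomial f(x) = x^3 + 58x - 41 must be an integer dividing the constant term -41, i.e. one of ±{1, 41}. Evaluating: f(1) = 18, f(-1) = -100, f(41) = 71258, f(-41) = -71340; none is 0, so f has no rational root and is therefore irreducible over Q (a cubic with no linear factor over a field is irreducible). For an irreducible cubic, the Galois group is A_3 or S_3 according as the discriminant disc(f) = -4a^3 - 27b^2 = -4·(58)^3 - 27·(-41)^2 = -825835 is or is not a square in Q. Here disc(f) = -825835 is not a perfect square in Q, so the Galois group of f over Q is not contained in A_3 and must be all of S_3. The splitting field has degree |S_3| = 6 over Q, so [K : Q] = 6.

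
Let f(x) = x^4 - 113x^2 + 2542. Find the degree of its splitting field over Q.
[K : Q] = 4

Solving the quadratic in x^2: x^2 = (113 ± √(113^2 - 4·2542))/2 = (113 ± √2601)/2 = (113 ± 51)/2, giving x^2 = 82 or x^2 = 31. So f(x) = (x^2 - 82)(x^2 - 31) and the roots of f are ±√82, ±√31. Hence the splitting field is K = Q(√82, √31). Since 82 and 31 are distinct squarefree integers > 1, their product 2542 is not a perfect square, so √31 ∉ Q(√82). By the tower law [K:Q] = [Q(√82,√31):Q(√82)] · [Q(√82):Q] = 2 · 2 = 4.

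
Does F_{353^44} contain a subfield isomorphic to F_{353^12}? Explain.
No: F_{353^12} is not a subfield of F_{353^44}

F_{p^m} embeds in F_{p^n} iff m | n. Here 12 ∤ 44 (since 44 = 3·12 + 8 with remainder 8 ≠ 0), so F_{353^12} is not a subfield of F_{353^44}. Equivalently: if it were, the tower law would give 12 = [F_{353^12}:F_353] dividing [F_{353^44}:F_353] = 44, contradiction.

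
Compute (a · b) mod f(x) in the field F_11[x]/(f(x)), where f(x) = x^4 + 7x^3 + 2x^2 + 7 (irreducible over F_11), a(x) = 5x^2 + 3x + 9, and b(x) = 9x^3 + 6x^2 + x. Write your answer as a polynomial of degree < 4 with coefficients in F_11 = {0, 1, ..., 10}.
a · b ≡ 5x^3 + x^2 + 2x + 2 (mod f(x))

Multiply in F_11[x]: a(x)·b(x) = (5x^2 + 3x + 9)·(9x^3 + 6x^2 + x) = x^5 + 2x^4 + 5x^3 + 2x^2 + 9x. This has degree ≥ 4, so divide by f(x) over F_11: x^5 + 2x^4 + 5x^3 + 2x^2 + 9x = (x + 6)·(x^4 + 7x^3 + 2x^2 + 7) + (5x^3 + x^2 + 2x + 2). Hence a·b ≡ 5x^3 + x^2 + 2x + 2 (mod f). (F_11[x]/(f) is a field with 11^4 = 14641 elements since f is irreducible of degree 4.)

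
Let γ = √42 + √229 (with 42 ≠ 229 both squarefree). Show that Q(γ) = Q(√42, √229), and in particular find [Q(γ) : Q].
[Q(γ) : Q] = 4 (equivalently, Q(γ) = Q(√42, √229))

Obviously Q(γ) ⊆ Q(√42, √229), and [Q(√42, √229):Q] = 4 (since 42, 229 are distinct squarefree integers > 1 with 9618 not a perfect square). To show equality we compute the minimal polynomial of γ. From γ = √42 + √229: γ^2 = 42 + 2√(9618) + 229 = 271 + 2√(9618), so γ^2 - 271 = 2√(9618); squaring, (γ^2 - 271)^2 = 4·9618, i.e. γ^4 - 542γ^2 + 73441 - 38472 = 0, i.e. γ^4 - 542γ^2 + 34969 = 0. So γ is a root of x^4 - 542x^2 + 34969. This polynomial is irreducible over Q: it has no rational root (each ±√42 ± √229 is irrational), and any factorization into two quadratics over Q would force √(9618) ∈ Q (pairing opposite roots) or √42, √229 ∈ Q (other pairings), all impossible. Hence [Q(γ):Q] = 4 = [Q(√42, √229):Q], so Q(γ) = Q(√42, √229).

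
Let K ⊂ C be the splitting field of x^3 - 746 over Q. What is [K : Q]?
[K : Q] = 6

The roots of x^3 - 746 are ∛746, ω∛746, ω^2∛746 where ω = e^(2πi/3) is a primitive cube root of unity, so K = Q(∛746, ω). Now [Q(∛746):Q] = 3 (since 746 is not a perfect cube, x^3 - 746 is irreducible) and [Q(ω):Q] = 2. Both 2 and 3 divide [K:Q], and [K:Q] ≤ 3·2 = 6, so [K:Q] = 6. (Equivalently: Q(∛746) ⊂ R but ω ∉ R, so [K : Q(∛746)] = 2.)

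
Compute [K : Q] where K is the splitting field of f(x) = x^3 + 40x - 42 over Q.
[K : Q] = 6

By the rational root test, any rational root of the monic integer polynomial f(x) = x^3 + 40x - 42 must be an integer dividing the constant term -42, i.e. one of ±{1, 2, 3, 6, 7, 14, 21, 42}. Evaluating: f(1) = -1, f(-1) = -83, f(2) = 46, f(-2) = -130, f(3) = 105, f(-3) = -189, f(6) = 414, f(-6) = -498, f(7) = 581, f(-7) = -665, f(14) = 3262, f(-14) = -3346, f(21) = 10059, f(-21) = -10143, f(42) = 75726, f(-42) = -75810; none is 0, so f has no rational root and is therefore irreducible over Q (a cubic with no linear factor over a field is irreducible). For an irreducible cubic, the Galois group is A_3 or S_3 according as the discriminant disc(f) = -4a^3 - 27b^2 = -4·(40)^3 - 27·(-42)^2 = -303628 is or is not a square in Q. Here disc(f) = -303628 is not a perfect square in Q, so the Galois group of f over Q is not contained in A_3 and must be all of S_3. The splitting field has degree |S_3| = 6 over Q, so [K : Q] = 6.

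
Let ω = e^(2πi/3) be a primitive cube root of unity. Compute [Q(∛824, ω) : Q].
[Q(∛824, ω) : Q] = 6

[Q(∛824):Q] = 3 (min poly x^3 - 824, irreducible since 824 is not a perfect cube). [Q(ω):Q] = 2 (min poly x^2 + x + 1). Since Q(∛824) ⊂ R and ω ∉ R, we have ω ∉ Q(∛824), so x^2 + x + 1 remains irreducible over Q(∛824) and [Q(∛824, ω) : Q(∛824)] = 2. By the tower law, [Q(∛824, ω) : Q] = 3 · 2 = 6. (In fact Q(∛824, ω) is the splitting field of x^3 - 824 over Q.)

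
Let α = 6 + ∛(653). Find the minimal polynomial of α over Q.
m_α(x) = x^3 - 18x^2 + 108x - 869

Set β = α - 6 = ∛(653), so β^3 = 653. Then (α - 6)^3 - 653 = 0, i.e. α is a root of g(x) = (x - 6)^3 - 653 = x^3 - 18x^2 + 108x - 869. Since g(x) = h(x - 6) where h(x) = x^3 - 653, and h is irreducible over Q (because 653 is not a perfect cube, so h has no rational root, and a monic cubic with no rational root is irreducible), g is also irreducible (irreducibility is preserved under the substitution x → x - 6). Hence m_α(x) = x^3 - 18x^2 + 108x - 869.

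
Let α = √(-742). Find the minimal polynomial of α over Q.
m_α(x) = x^2 + 742

α satisfies α^2 + 742 = 0, so x^2 + 742 annihilates α. Since d = -742 is squarefree and ≠ 1, it is not a perfect square in Q, so x^2 + 742 has no rational root and is therefore irreducible over Q (a degree-2 polynomial over a field is irreducible iff it has no root). Hence m_α(x) = x^2 + 742.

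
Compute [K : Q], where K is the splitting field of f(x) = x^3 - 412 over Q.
[K : Q] = 6

The roots of x^3 - 412 are ∛412, ω∛412, ω^2∛412 where ω = e^(2πi/3) is a primitive cube root of unity, so K = Q(∛412, ω). Now [Q(∛412):Q] = 3 (since 412 is not a perfect cube, x^3 - 412 is irreducible) and [Q(ω):Q] = 2. Both 2 and 3 divide [K:Q], and [K:Q] ≤ 3·2 = 6, so [K:Q] = 6. (Equivalently: Q(∛412) ⊂ R but ω ∉ R, so [K : Q(∛412)] = 2.)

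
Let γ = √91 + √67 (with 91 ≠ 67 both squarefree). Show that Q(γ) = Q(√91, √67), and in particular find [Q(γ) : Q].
[Q(γ) : Q] = 4 (equivalently, Q(γ) = Q(√91, √67))

Obviously Q(γ) ⊆ Q(√91, √67), and [Q(√91, √67):Q] = 4 (since 91, 67 are distinct squarefree integers > 1 with 6097 not a perfect square). To show equality we compute the minimal polynomial of γ. From γ = √91 + √67: γ^2 = 91 + 2√(6097) + 67 = 158 + 2√(6097), so γ^2 - 158 = 2√(6097); squaring, (γ^2 - 158)^2 = 4·6097, i.e. γ^4 - 316γ^2 + 24964 - 24388 = 0, i.e. γ^4 - 316γ^2 + 576 = 0. So γ is a root of x^4 - 316x^2 + 576. This polynomial is irreducible over Q: it has no rational root (each ±√91 ± √67 is irrational), and any factorization into two quadratics over Q would force √(6097) ∈ Q (pairing opposite roots) or √91, √67 ∈ Q (other pairings), all impossible. Hence [Q(γ):Q] = 4 = [Q(√91, √67):Q], so Q(γ) = Q(√91, √67).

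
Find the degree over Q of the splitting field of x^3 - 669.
[K : Q] = 6

The roots of x^3 - 669 are ∛669, ω∛669, ω^2∛669 where ω = e^(2πi/3) is a primitive cube root of unity, so K = Q(∛669, ω). Now [Q(∛669):Q] = 3 (since 669 is not a perfect cube, x^3 - 669 is irreducible) and [Q(ω):Q] = 2. Both 2 and 3 divide [K:Q], and [K:Q] ≤ 3·2 = 6, so [K:Q] = 6. (Equivalently: Q(∛669) ⊂ R but ω ∉ R, so [K : Q(∛669)] = 2.)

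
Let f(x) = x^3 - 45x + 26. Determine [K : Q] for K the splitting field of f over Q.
[K : Q] = 6

By the rational root test, any rational root of the monic integer polynomial f(x) = x^3 - 45x + 26 must be an integer dividing the constant term 26, i.e. one of ±{1, 2, 13, 26}. Evaluating: f(1) = -18, f(-1) = 70, f(2) = -56, f(-2) = 108, f(13) = 1638, f(-13) = -1586, f(26) = 16432, f(-26) = -16380; none is 0, so f has no rational root and is therefore irreducible over Q (a cubic with no linear factor over a field is irreducible). For an irreducible cubic, the Galois group is A_3 or S_3 according as the discriminant disc(f) = -4a^3 - 27b^2 = -4·(-45)^3 - 27·(26)^2 = 346248 is or is not a square in Q. Here disc(f) = 346248 is not a perfect square in Q, so the Galois group of f over Q is not contained in A_3 and must be all of S_3. The splitting field has degree |S_3| = 6 over Q, so [K : Q] = 6.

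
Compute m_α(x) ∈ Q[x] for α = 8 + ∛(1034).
m_α(x) = x^3 - 24x^2 + 192x - 1546

Set β = α - 8 = ∛(1034), so β^3 = 1034. Then (α - 8)^3 - 1034 = 0, i.e. α is a root of g(x) = (x - 8)^3 - 1034 = x^3 - 24x^2 + 192x - 1546. Since g(x) = h(x - 8) where h(x) = x^3 - 1034, and h is irreducible over Q (because 1034 is not a perfect cube, so h has no rational root, and a monic cubic with no rational root is irreducible), g is also irreducible (irreducibility is preserved under the substitution x → x - 8). Hence m_α(x) = x^3 - 24x^2 + 192x - 1546.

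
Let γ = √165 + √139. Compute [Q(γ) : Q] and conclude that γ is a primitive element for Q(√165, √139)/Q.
[Q(γ) : Q] = 4 (equivalently, Q(γ) = Q(√165, √139))

Obviously Q(γ) ⊆ Q(√165, √139), and [Q(√165, √139):Q] = 4 (since 165, 139 are distinct squarefree integers > 1 with 22935 not a perfect square). To show equality we compute the minimal polynomial of γ. From γ = √165 + √139: γ^2 = 165 + 2√(22935) + 139 = 304 + 2√(22935), so γ^2 - 304 = 2√(22935); squaring, (γ^2 - 304)^2 = 4·22935, i.e. γ^4 - 608γ^2 + 92416 - 91740 = 0, i.e. γ^4 - 608γ^2 + 676 = 0. So γ is a root of x^4 - 608x^2 + 676. This polynomial is irreducible over Q: it has no rational root (each ±√165 ± √139 is irrational), and any factorization into two quadratics over Q would force √(22935) ∈ Q (pairing opposite roots) or √165, √139 ∈ Q (other pairings), all impossible. Hence [Q(γ):Q] = 4 = [Q(√165, √139):Q], so Q(γ) = Q(√165, √139).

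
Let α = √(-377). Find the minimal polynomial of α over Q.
m_α(x) = x^2 + 377

α satisfies α^2 + 377 = 0, so x^2 + 377 annihilates α. Since d = -377 is squarefree and ≠ 1, it is not a perfect square in Q, so x^2 + 377 has no rational root and is therefore irreducible over Q (a degree-2 polynomial over a field is irreducible iff it has no root). Hence m_α(x) = x^2 + 377.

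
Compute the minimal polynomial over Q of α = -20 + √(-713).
m_α(x) = x^2 + 40x + 1113

From α + 20 = √(-713), squaring gives (α + 20)^2 = -713, i.e. α^2 + 40α + 400 = -713, so α^2 + 40α + 1113 = 0. The discriminant of x^2 + 40x + 1113 is (40)^2 - 4·(1113) = 1600 - 4452 = -2852, and 4·(-713) is not a perfect square in Q since -713 is squarefree and ≠ 1. Hence x^2 + 40x + 1113 is irreducible over Q and is the minimal polynomial of α.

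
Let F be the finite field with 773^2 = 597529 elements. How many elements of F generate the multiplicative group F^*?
There are φ(597528) = 193536 primitive elements

F_q^* is cyclic of order q - 1 = 597528. A cyclic group of order m has exactly φ(m) generators. Here m = 597528 = 2^3 · 3^2 · 43 · 193, so the number of primitive elements is φ(597528) = 193536.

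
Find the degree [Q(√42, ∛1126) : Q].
[Q(√42, ∛1126) : Q] = 6

Let L = Q(√42, ∛1126). Since Q(√42) ⊂ L and [Q(√42):Q] = 2, the tower law gives 2 | [L:Q]. Likewise Q(∛1126) ⊂ L with [Q(∛1126):Q] = 3 (because 1126 is not a perfect cube), so 3 | [L:Q]. As gcd(2,3) = 1, [L:Q] is divisible by 6. Conversely L is generated over Q by √42 and ∛1126, so [L:Q] ≤ 2·3 = 6. Therefore [Q(√42, ∛1126) : Q] = 6.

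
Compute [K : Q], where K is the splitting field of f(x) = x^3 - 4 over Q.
[K : Q] = 6

The roots of x^3 - 4 are ∛4, ω∛4, ω^2∛4 where ω = e^(2πi/3) is a primitive cube root of unity, so K = Q(∛4, ω). Now [Q(∛4):Q] = 3 (since 4 is not a perfect cube, x^3 - 4 is irreducible) and [Q(ω):Q] = 2. Both 2 and 3 divide [K:Q], and [K:Q] ≤ 3·2 = 6, so [K:Q] = 6. (Equivalently: Q(∛4) ⊂ R but ω ∉ R, so [K : Q(∛4)] = 2.)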